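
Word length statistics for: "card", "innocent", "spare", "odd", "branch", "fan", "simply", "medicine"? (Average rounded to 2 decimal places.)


Lengths: "card"=4, "innocent"=8, "spare"=5, "odd"=3, "branch"=6, "fan"=3, "simply"=6, "medicine"=8
Sum = 43, Count = 8
Average = 43/8 = 5.38
= avg=5.38, min=3, max=8


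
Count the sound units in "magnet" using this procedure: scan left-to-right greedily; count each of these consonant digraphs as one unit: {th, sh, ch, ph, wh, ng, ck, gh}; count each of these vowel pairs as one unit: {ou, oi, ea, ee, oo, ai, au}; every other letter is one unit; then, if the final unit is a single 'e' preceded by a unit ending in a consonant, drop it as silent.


Word: "magnet" (6 letters)
Left-to-right scan:
  1. 'm' (letter)
  2. 'a' (letter)
  3. 'g' (letter)
  4. 'n' (letter)
  5. 'e' (letter)
  6. 't' (letter)
Units from scan: 6
Sound units = 6 units


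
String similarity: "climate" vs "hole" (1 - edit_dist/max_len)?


Word 1: "climate" (length 7)
Word 2: "hole" (length 4)
One optimal edit sequence:
  1. delete 'c'  (+1)
  2. delete 'l'  (+1)
  3. delete 'i'  (+1)
  4. substitute 'm' -> 'h'  (+1)
  5. substitute 'a' -> 'o'  (+1)
  6. substitute 't' -> 'l'  (+1)
  7. keep 'e'
Edit distance = 6
Max length = max(7, 4) = 7
Similarity = 1 - 6/7
= 0.1429


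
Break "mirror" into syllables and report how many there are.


Word: "mirror"
Syllable breakdown: mir | ror
Counting: 2 parts
= 2 syllables


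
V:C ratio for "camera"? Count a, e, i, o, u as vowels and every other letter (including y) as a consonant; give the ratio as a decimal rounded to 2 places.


Word: "camera"
Vowels (a,e,i,o,u): 3
Consonants: 3
Ratio = 3/3
= 1.00


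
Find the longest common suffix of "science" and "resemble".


Word 1: "science"
Word 2: "resemble"
Comparing from end:
  Pos -1: 'e' == 'e'
  Pos -2: 'c' != 'l' (stop)
LCS = "e" (length 1)


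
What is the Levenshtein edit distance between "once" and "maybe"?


Word 1: "once" (length 4)
Word 2: "maybe" (length 5)
One optimal edit sequence (insert/delete/substitute each cost 1):
  1. insert 'm'  (+1)
  2. substitute 'o' -> 'a'  (+1)
  3. substitute 'n' -> 'y'  (+1)
  4. substitute 'c' -> 'b'  (+1)
  5. keep 'e'
Total edit operations: 4
Edit distance = 4


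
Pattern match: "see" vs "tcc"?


Pattern of "see": [0, 1, 1]
Pattern of "tcc": [0, 1, 1]
Patterns match
Same pattern = Yes


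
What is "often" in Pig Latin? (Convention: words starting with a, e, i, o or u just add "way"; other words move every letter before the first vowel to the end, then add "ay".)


Word: "often"
Starts with vowel → add 'way'
Pig Latin = "oftenway"


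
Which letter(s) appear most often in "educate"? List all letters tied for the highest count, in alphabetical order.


Word: "educate"
Letter counts:
  'a': 1
  'c': 1
  'd': 1
  'e': 2
  't': 1
  'u': 1
Maximum count = 2
Most frequent = 'e' (2 times each)


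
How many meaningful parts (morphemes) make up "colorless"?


Word: "colorless"
Morphemes: color / -less
Each morpheme carries meaning
= 2 morphemes


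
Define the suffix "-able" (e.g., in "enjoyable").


Suffix: -able
Example: enjoyable = enjoy + -able
Meaning = capable of


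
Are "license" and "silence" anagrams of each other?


Word 1: "license" → sorted: ceeilns
Word 2: "silence" → sorted: ceeilns
Same letters? ceeilns == ceeilns
Anagram = Yes


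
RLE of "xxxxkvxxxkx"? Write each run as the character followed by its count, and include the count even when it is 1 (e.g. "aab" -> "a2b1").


String: "xxxxkvxxxkx"
Scanning for consecutive runs:
  'x' x 4
  'k' x 1
  'v' x 1
  'x' x 3
  'k' x 1
  'x' x 1
RLE = "x4k1v1x3k1x1"


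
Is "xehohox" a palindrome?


Word: "xehohox"
Reversed: "xohohex"
Forward == Backward? xehohox != xohohex
Palindrome = No


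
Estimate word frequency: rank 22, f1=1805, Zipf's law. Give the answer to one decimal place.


Zipf's law: f(r) = f(1) / r
f(1) = 1805
f(22) = 1805 / 22
= 82.0 occurrences


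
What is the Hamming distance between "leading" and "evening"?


Comparing character by character (same length = 7):
  Pos 0: 'l' vs 'e' !=
  Pos 1: 'e' vs 'v' !=
  Pos 2: 'a' vs 'e' !=
  Pos 3: 'd' vs 'n' !=
  Pos 4: 'i' vs 'i' =
  Pos 5: 'n' vs 'n' =
  Pos 6: 'g' vs 'g' =
Hamming distance = 4


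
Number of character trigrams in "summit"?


Word: "summit" (length 6)
Number of 3-grams = length - 3 + 1 = 6 - 3 + 1
= 4


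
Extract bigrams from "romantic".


Word: "romantic" (length 8)
Number of bigrams = 8 - 2 + 1 = 7
  Position 0: "ro"
  Position 1: "om"
  Position 2: "ma"
  Position 3: "an"
  Position 4: "nt"
  Position 5: "ti"
  Position 6: "ic"
Bigrams = "ro", "om", "ma", "an", "nt", "ti", "ic"


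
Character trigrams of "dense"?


Word: "dense" (length 5)
Number of trigrams = 5 - 3 + 1 = 3
  Position 0: "den"
  Position 1: "ens"
  Position 2: "nse"
Trigrams = "den", "ens", "nse"


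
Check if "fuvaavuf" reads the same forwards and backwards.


Word: "fuvaavuf"
Reversed: "fuvaavuf"
Forward == Backward? fuvaavuf == fuvaavuf
Palindrome = Yes


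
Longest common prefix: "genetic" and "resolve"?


Word 1: "genetic"
Word 2: "resolve"
Comparing from start:
  Pos 0: 'g' != 'r' (stop)
LCP = "" (length 0)


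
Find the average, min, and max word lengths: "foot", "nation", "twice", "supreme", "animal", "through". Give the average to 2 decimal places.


Lengths: "foot"=4, "nation"=6, "twice"=5, "supreme"=7, "animal"=6, "through"=7
Sum = 35, Count = 6
Average = 35/6 = 5.83
= avg=5.83, min=4, max=7


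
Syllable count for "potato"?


Word: "potato"
Syllable breakdown: po · ta · to
Counting: 3 parts
= 3 syllables


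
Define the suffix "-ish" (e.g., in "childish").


Suffix: -ish
Example: childish (child + -ish)
Meaning = somewhat / having the qualities of


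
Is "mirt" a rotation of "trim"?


Word: "trim", Candidate: "mirt"
Method: check if candidate is substring of word+word
"trimtrim" contains "mirt"? No
Is rotation = No


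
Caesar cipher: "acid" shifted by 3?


Word: "acid"
Shift: 3
Each letter → (letter + shift) mod 26:
  'a' (0) + 3 = 3 → 'd'
  'c' (2) + 3 = 5 → 'f'
  'i' (8) + 3 = 11 → 'l'
  'd' (3) + 3 = 6 → 'g'
Result = "dflg"


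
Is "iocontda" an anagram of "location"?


Word 1: "location" → sorted: acilnoot
Word 2: "iocontda" → sorted: acdinoot
Same letters? acilnoot != acdinoot
Anagram = No


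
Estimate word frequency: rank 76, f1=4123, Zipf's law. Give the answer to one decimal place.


Zipf's law: f(r) = f(1) / r
f(1) = 4123
f(76) = 4123 / 76
= 54.3 occurrences


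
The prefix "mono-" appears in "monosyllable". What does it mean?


Prefix: mono-
Example: monosyllable (mono- + syllable)
Meaning = one


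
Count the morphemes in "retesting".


Word: "retesting"
Morphemes: re- + test + -ing
Each morpheme carries meaning
= 3 morphemes


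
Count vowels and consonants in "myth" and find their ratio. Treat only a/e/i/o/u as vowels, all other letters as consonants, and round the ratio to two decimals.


Word: "myth"
Vowels (a,e,i,o,u): 0
Consonants: 4
Ratio = 0/4
= 0.00


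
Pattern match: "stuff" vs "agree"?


Pattern of "stuff": [0, 1, 2, 3, 3]
Pattern of "agree": [0, 1, 2, 3, 3]
Patterns match
Same pattern = Yes


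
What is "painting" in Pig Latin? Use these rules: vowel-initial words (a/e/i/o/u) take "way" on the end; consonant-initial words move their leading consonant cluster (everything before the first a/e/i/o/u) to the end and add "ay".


Word: "painting"
Starts with consonant(s) → move to end, add 'ay'
Consonant cluster: "p"
Pig Latin = "aintingpay"


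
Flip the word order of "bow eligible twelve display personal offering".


Original: "bow eligible twelve display personal offering"
Words (1..n): bow | eligible | twelve | display | personal | offering
Reversed (n..1): offering | personal | display | twelve | eligible | bow
Result = "offering personal display twelve eligible bow"


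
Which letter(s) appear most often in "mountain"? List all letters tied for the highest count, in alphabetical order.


Word: "mountain"
Letter counts:
  'a': 1
  'i': 1
  'm': 1
  'n': 2
  'o': 1
  't': 1
  'u': 1
Maximum count = 2
Most frequent = 'n' (2 times each)


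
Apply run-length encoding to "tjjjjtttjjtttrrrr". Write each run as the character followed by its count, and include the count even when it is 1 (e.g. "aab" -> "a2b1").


String: "tjjjjtttjjtttrrrr"
Scanning for consecutive runs:
  't' x 1
  'j' x 4
  't' x 3
  'j' x 2
  't' x 3
  'r' x 4
RLE = "t1j4t3j2t3r4"


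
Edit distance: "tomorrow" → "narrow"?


Word 1: "tomorrow" (length 8)
Word 2: "narrow" (length 6)
One optimal edit sequence (insert/delete/substitute each cost 1):
  1. delete 't'  (+1)
  2. delete 'o'  (+1)
  3. substitute 'm' -> 'n'  (+1)
  4. substitute 'o' -> 'a'  (+1)
  5. keep 'r'
  6. keep 'r'
  7. keep 'o'
  8. keep 'w'
Total edit operations: 4
Edit distance = 4


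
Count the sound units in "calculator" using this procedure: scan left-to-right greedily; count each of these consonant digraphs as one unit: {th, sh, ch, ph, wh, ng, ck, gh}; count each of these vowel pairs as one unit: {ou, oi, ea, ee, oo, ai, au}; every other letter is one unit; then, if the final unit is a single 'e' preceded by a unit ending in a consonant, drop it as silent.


Word: "calculator" (10 letters)
Left-to-right scan:
  [1] 'c' (letter)
  [2] 'a' (letter)
  [3] 'l' (letter)
  [4] 'c' (letter)
  [5] 'u' (letter)
  [6] 'l' (letter)
  [7] 'a' (letter)
  [8] 't' (letter)
  [9] 'o' (letter)
  [10] 'r' (letter)
Units from scan: 10
Sound units = 10 units


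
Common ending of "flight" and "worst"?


Word 1: "flight"
Word 2: "worst"
Comparing from end:
  Pos -1: 't' == 't'
  Pos -2: 'h' != 's' (stop)
LCS = "t" (length 1)


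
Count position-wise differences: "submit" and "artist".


Comparing character by character (same length = 6):
  Pos 0: 's' vs 'a' !=
  Pos 1: 'u' vs 'r' !=
  Pos 2: 'b' vs 't' !=
  Pos 3: 'm' vs 'i' !=
  Pos 4: 'i' vs 's' !=
  Pos 5: 't' vs 't' =
Hamming distance = 5


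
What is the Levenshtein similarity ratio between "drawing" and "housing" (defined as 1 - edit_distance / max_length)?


Word 1: "drawing" (length 7)
Word 2: "housing" (length 7)
One optimal edit sequence:
  1. substitute 'd' -> 'h'  (+1)
  2. substitute 'r' -> 'o'  (+1)
  3. substitute 'a' -> 'u'  (+1)
  4. substitute 'w' -> 's'  (+1)
  5. keep 'i'
  6. keep 'n'
  7. keep 'g'
Edit distance = 4
Max length = max(7, 7) = 7
Similarity = 1 - 4/7
= 0.4286


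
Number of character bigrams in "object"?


Word: "object" (length 6)
Number of 2-grams = length - 2 + 1 = 6 - 2 + 1
= 5


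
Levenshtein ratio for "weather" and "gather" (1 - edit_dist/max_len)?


Word 1: "weather" (length 7)
Word 2: "gather" (length 6)
One optimal edit sequence:
  1. delete 'w'  (+1)
  2. substitute 'e' -> 'g'  (+1)
  3. keep 'a'
  4. keep 't'
  5. keep 'h'
  6. keep 'e'
  7. keep 'r'
Edit distance = 2
Max length = max(7, 6) = 7
Similarity = 1 - 2/7
= 0.7143


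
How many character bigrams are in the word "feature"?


Word: "feature" (length 7)
Number of 2-grams = length - 2 + 1 = 7 - 2 + 1
= 6


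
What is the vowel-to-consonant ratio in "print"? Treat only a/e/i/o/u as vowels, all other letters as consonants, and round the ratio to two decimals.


Word: "print"
Vowels (a,e,i,o,u): 1
Consonants: 4
Ratio = 1/4
= 0.25


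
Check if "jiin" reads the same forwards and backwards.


Word: "jiin"
Reversed: "niij"
Forward == Backward? jiin != niij
Palindrome = No


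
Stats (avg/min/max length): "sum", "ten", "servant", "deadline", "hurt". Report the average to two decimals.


Lengths: "sum"=3, "ten"=3, "servant"=7, "deadline"=8, "hurt"=4
Sum = 25, Count = 5
Average = 25/5 = 5.00
= avg=5.00, min=3, max=8


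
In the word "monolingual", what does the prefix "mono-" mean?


Prefix: mono-
As in: monolingual -> mono- + lingual
Meaning = one


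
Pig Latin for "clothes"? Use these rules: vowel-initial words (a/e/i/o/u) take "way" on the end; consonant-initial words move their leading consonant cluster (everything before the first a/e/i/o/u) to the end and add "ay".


Word: "clothes"
Starts with consonant(s) → move to end, add 'ay'
Consonant cluster: "cl"
Pig Latin = "othesclay"


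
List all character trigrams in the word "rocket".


Word: "rocket" (length 6)
Number of trigrams = 6 - 3 + 1 = 4
  Position 0: "roc"
  Position 1: "ock"
  Position 2: "cke"
  Position 3: "ket"
Trigrams = "roc", "ock", "cke", "ket"


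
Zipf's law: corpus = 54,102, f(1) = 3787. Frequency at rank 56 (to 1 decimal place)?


Zipf's law: f(r) = f(1) / r
f(1) = 3787
f(56) = 3787 / 56
= 67.6 occurrences


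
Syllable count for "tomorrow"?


Word: "tomorrow"
Syllable breakdown: to-mor-row
Counting: 3 parts
= 3 syllables


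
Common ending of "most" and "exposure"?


Word 1: "most"
Word 2: "exposure"
Comparing from end:
  Pos -1: 't' != 'e' (stop)
LCS = "" (length 0)


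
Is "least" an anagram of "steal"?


Word 1: "steal" → sorted: aelst
Word 2: "least" → sorted: aelst
Same letters? aelst == aelst
Anagram = Yes


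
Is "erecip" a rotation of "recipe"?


Word: "recipe", Candidate: "erecip"
Method: check if candidate is substring of word+word
"reciperecipe" contains "erecip"? Yes
Is rotation = Yes


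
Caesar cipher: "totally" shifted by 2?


Word: "totally"
Shift: 2
Each letter → (letter + shift) mod 26:
  't' (19) + 2 = 21 → 'v'
  'o' (14) + 2 = 16 → 'q'
  't' (19) + 2 = 21 → 'v'
  'a' (0) + 2 = 2 → 'c'
  'l' (11) + 2 = 13 → 'n'
  'l' (11) + 2 = 13 → 'n'
  'y' (24) + 2 = 0 → 'a'
Result = "vqvcnna"


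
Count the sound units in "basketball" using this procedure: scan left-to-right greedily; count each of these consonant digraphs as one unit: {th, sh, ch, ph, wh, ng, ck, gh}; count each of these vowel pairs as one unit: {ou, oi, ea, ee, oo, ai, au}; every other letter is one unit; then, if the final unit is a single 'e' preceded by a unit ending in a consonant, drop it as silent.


Word: "basketball" (10 letters)
Left-to-right scan:
  (1) 'b' (letter)
  (2) 'a' (letter)
  (3) 's' (letter)
  (4) 'k' (letter)
  (5) 'e' (letter)
  (6) 't' (letter)
  (7) 'b' (letter)
  (8) 'a' (letter)
  (9) 'l' (letter)
  (10) 'l' (letter)
Units from scan: 10
Sound units = 10 units


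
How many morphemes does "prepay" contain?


Word: "prepay"
Morphemes: pre- | pay
Each morpheme carries meaning
= 2 morphemes


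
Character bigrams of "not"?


Word: "not" (length 3)
Number of bigrams = 3 - 2 + 1 = 2
  Position 0: "no"
  Position 1: "ot"
Bigrams = "no", "ot"


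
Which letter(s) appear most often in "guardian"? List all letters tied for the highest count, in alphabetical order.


Word: "guardian"
Letter counts:
  'a': 2
  'd': 1
  'g': 1
  'i': 1
  'n': 1
  'r': 1
  'u': 1
Maximum count = 2
Most frequent = 'a' (2 times each)


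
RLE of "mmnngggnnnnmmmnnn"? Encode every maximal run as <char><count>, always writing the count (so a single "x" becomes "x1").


String: "mmnngggnnnnmmmnnn"
Scanning for consecutive runs:
  'm' x 2
  'n' x 2
  'g' x 3
  'n' x 4
  'm' x 3
  'n' x 3
RLE = "m2n2g3n4m3n3"


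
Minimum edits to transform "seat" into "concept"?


Word 1: "seat" (length 4)
Word 2: "concept" (length 7)
One optimal edit sequence (insert/delete/substitute each cost 1):
  1. insert 'c'  (+1)
  2. insert 'o'  (+1)
  3. insert 'n'  (+1)
  4. substitute 's' -> 'c'  (+1)
  5. keep 'e'
  6. substitute 'a' -> 'p'  (+1)
  7. keep 't'
Total edit operations: 5
Edit distance = 5


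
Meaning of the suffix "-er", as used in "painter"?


Suffix: -er
Example: painter (paint + -er)
Meaning = one who / more


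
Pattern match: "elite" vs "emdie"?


Pattern of "elite": [0, 1, 2, 3, 0]
Pattern of "emdie": [0, 1, 2, 3, 0]
Patterns match
Same pattern = Yes


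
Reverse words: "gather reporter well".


Original: "gather reporter well"
Words (1..n): gather | reporter | well
Reversed (n..1): well | reporter | gather
Result = "well reporter gather"


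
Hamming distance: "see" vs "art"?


Comparing character by character (same length = 3):
  Pos 0: 's' vs 'a' !=
  Pos 1: 'e' vs 'r' !=
  Pos 2: 'e' vs 't' !=
Hamming distance = 3


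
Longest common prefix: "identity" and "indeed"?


Word 1: "identity"
Word 2: "indeed"
Comparing from start:
  Pos 0: 'i' == 'i'
  Pos 1: 'd' != 'n' (stop)
LCP = "i" (length 1)


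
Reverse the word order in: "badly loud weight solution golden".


Original: "badly loud weight solution golden"
Words (1..n): badly | loud | weight | solution | golden
Reversed (n..1): golden | solution | weight | loud | badly
Result = "golden solution weight loud badly"


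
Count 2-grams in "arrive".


Word: "arrive" (length 6)
Number of 2-grams = length - 2 + 1 = 6 - 2 + 1
= 5


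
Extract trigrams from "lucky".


Word: "lucky" (length 5)
Number of trigrams = 5 - 3 + 1 = 3
  Position 0: "luc"
  Position 1: "uck"
  Position 2: "cky"
Trigrams = "luc", "uck", "cky"


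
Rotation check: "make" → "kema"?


Word: "make", Candidate: "kema"
Method: check if candidate is substring of word+word
"makemake" contains "kema"? Yes
Is rotation = Yes


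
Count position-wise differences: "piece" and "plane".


Comparing character by character (same length = 5):
  Pos 0: 'p' vs 'p' =
  Pos 1: 'i' vs 'l' !=
  Pos 2: 'e' vs 'a' !=
  Pos 3: 'c' vs 'n' !=
  Pos 4: 'e' vs 'e' =
Hamming distance = 3


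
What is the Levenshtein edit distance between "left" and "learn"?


Word 1: "left" (length 4)
Word 2: "learn" (length 5)
One optimal edit sequence (insert/delete/substitute each cost 1):
  1. keep 'l'
  2. keep 'e'
  3. insert 'a'  (+1)
  4. substitute 'f' -> 'r'  (+1)
  5. substitute 't' -> 'n'  (+1)
Total edit operations: 3
Edit distance = 3


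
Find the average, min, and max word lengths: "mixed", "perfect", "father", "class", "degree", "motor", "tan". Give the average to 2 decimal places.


Lengths: "mixed"=5, "perfect"=7, "father"=6, "class"=5, "degree"=6, "motor"=5, "tan"=3
Sum = 37, Count = 7
Average = 37/7 = 5.29
= avg=5.29, min=3, max=7


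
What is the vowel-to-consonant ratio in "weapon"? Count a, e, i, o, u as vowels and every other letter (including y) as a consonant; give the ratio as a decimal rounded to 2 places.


Word: "weapon"
Vowels (a,e,i,o,u): 3
Consonants: 3
Ratio = 3/3
= 1.00


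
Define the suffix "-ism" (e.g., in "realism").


Suffix: -ism
Example: realism (real + -ism)
Meaning = belief / practice


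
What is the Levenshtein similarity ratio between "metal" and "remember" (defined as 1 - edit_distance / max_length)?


Word 1: "metal" (length 5)
Word 2: "remember" (length 8)
One optimal edit sequence:
  1. insert 'r'  (+1)
  2. insert 'e'  (+1)
  3. keep 'm'
  4. keep 'e'
  5. insert 'm'  (+1)
  6. substitute 't' -> 'b'  (+1)
  7. substitute 'a' -> 'e'  (+1)
  8. substitute 'l' -> 'r'  (+1)
Edit distance = 6
Max length = max(5, 8) = 8
Similarity = 1 - 6/8
= 0.2500


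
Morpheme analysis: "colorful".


Word: "colorful"
Morphemes: color | -ful
Each morpheme carries meaning
= 2 morphemes


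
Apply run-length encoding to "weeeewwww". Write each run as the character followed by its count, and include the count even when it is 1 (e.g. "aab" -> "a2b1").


String: "weeeewwww"
Scanning for consecutive runs:
  'w' x 1
  'e' x 4
  'w' x 4
RLE = "w1e4w4"


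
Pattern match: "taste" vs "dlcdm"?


Pattern of "taste": [0, 1, 2, 0, 3]
Pattern of "dlcdm": [0, 1, 2, 0, 3]
Patterns match
Same pattern = Yes


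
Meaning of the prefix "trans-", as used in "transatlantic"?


Prefix: trans-
Example: transatlantic = trans- + atlantic
Meaning = across


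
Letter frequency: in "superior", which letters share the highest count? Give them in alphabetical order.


Word: "superior"
Letter counts:
  'e': 1
  'i': 1
  'o': 1
  'p': 1
  'r': 2
  's': 1
  'u': 1
Maximum count = 2
Most frequent = 'r' (2 times each)


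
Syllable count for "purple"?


Word: "purple"
Syllable breakdown: pur / ple
Counting: 2 parts
= 2 syllables


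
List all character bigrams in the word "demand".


Word: "demand" (length 6)
Number of bigrams = 6 - 2 + 1 = 5
  Position 0: "de"
  Position 1: "em"
  Position 2: "ma"
  Position 3: "an"
  Position 4: "nd"
Bigrams = "de", "em", "ma", "an", "nd"


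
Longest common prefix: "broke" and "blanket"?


Word 1: "broke"
Word 2: "blanket"
Comparing from start:
  Pos 0: 'b' == 'b'
  Pos 1: 'r' != 'l' (stop)
LCP = "b" (length 1)


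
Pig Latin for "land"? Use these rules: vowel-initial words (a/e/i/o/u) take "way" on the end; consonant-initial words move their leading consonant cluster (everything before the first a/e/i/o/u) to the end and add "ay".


Word: "land"
Starts with consonant(s) → move to end, add 'ay'
Consonant cluster: "l"
Pig Latin = "andlay"


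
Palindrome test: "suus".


Word: "suus"
Reversed: "suus"
Forward == Backward? suus == suus
Palindrome = Yes


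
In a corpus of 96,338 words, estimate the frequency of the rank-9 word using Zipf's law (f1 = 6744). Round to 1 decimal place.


Zipf's law: f(r) = f(1) / r
f(1) = 6744
f(9) = 6744 / 9
= 749.3 occurrences


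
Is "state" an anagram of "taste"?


Word 1: "taste" → sorted: aestt
Word 2: "state" → sorted: aestt
Same letters? aestt == aestt
Anagram = Yes


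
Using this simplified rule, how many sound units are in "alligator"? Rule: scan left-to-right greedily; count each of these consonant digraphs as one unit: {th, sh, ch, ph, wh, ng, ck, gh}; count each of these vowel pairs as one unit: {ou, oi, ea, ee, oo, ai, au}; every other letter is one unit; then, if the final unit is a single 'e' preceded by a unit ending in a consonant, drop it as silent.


Word: "alligator" (9 letters)
Left-to-right scan:
  [1] 'a' (letter)
  [2] 'l' (letter)
  [3] 'l' (letter)
  [4] 'i' (letter)
  [5] 'g' (letter)
  [6] 'a' (letter)
  [7] 't' (letter)
  [8] 'o' (letter)
  [9] 'r' (letter)
Units from scan: 9
Sound units = 9 units


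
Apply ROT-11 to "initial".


Word: "initial"
Shift: 11
Each letter → (letter + shift) mod 26:
  'i' (8) + 11 = 19 → 't'
  'n' (13) + 11 = 24 → 'y'
  'i' (8) + 11 = 19 → 't'
  't' (19) + 11 = 4 → 'e'
  'i' (8) + 11 = 19 → 't'
  'a' (0) + 11 = 11 → 'l'
  'l' (11) + 11 = 22 → 'w'
Result = "tytetlw"


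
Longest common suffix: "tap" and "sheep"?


Word 1: "tap"
Word 2: "sheep"
Comparing from end:
  Pos -1: 'p' == 'p'
  Pos -2: 'a' != 'e' (stop)
LCS = "p" (length 1)


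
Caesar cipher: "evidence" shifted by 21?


Word: "evidence"
Shift: 21
Each letter → (letter + shift) mod 26:
  'e' (4) + 21 = 25 → 'z'
  'v' (21) + 21 = 16 → 'q'
  'i' (8) + 21 = 3 → 'd'
  'd' (3) + 21 = 24 → 'y'
  'e' (4) + 21 = 25 → 'z'
  'n' (13) + 21 = 8 → 'i'
  'c' (2) + 21 = 23 → 'x'
  'e' (4) + 21 = 25 → 'z'
Result = "zqdyzixz"


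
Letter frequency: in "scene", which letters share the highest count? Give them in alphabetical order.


Word: "scene"
Letter counts:
  'c': 1
  'e': 2
  'n': 1
  's': 1
Maximum count = 2
Most frequent = 'e' (2 times each)


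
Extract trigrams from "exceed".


Word: "exceed" (length 6)
Number of trigrams = 6 - 3 + 1 = 4
  Position 0: "exc"
  Position 1: "xce"
  Position 2: "cee"
  Position 3: "eed"
Trigrams = "exc", "xce", "cee", "eed"


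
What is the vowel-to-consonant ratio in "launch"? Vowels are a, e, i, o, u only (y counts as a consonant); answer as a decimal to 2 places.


Word: "launch"
Vowels (a,e,i,o,u): 2
Consonants: 4
Ratio = 2/4
= 0.50


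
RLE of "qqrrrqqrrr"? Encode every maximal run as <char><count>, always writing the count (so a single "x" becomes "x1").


String: "qqrrrqqrrr"
Scanning for consecutive runs:
  'q' x 2
  'r' x 3
  'q' x 2
  'r' x 3
RLE = "q2r3q2r3"


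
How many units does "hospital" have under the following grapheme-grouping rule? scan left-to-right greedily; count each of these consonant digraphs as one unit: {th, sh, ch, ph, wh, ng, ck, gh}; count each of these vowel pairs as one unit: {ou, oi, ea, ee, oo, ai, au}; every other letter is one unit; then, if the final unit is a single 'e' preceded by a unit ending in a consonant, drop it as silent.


Word: "hospital" (8 letters)
Left-to-right scan:
  1. 'h' (letter)
  2. 'o' (letter)
  3. 's' (letter)
  4. 'p' (letter)
  5. 'i' (letter)
  6. 't' (letter)
  7. 'a' (letter)
  8. 'l' (letter)
Units from scan: 8
Sound units = 8 units


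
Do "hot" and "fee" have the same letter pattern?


Pattern of "hot": [0, 1, 2]
Pattern of "fee": [0, 1, 1]
Patterns do not match
Same pattern = No


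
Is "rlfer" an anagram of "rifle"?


Word 1: "rifle" → sorted: efilr
Word 2: "rlfer" → sorted: eflrr
Same letters? efilr != eflrr
Anagram = No


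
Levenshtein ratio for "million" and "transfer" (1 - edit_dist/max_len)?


Word 1: "million" (length 7)
Word 2: "transfer" (length 8)
One optimal edit sequence:
  1. insert 't'  (+1)
  2. substitute 'm' -> 'r'  (+1)
  3. substitute 'i' -> 'a'  (+1)
  4. substitute 'l' -> 'n'  (+1)
  5. substitute 'l' -> 's'  (+1)
  6. substitute 'i' -> 'f'  (+1)
  7. substitute 'o' -> 'e'  (+1)
  8. substitute 'n' -> 'r'  (+1)
Edit distance = 8
Max length = max(7, 8) = 8
Similarity = 1 - 8/8
= 0.0000


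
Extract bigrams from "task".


Word: "task" (length 4)
Number of bigrams = 4 - 2 + 1 = 3
  Position 0: "ta"
  Position 1: "as"
  Position 2: "sk"
Bigrams = "ta", "as", "sk"


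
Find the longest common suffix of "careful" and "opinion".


Word 1: "careful"
Word 2: "opinion"
Comparing from end:
  Pos -1: 'l' != 'n' (stop)
LCS = "" (length 0)


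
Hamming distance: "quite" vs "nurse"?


Comparing character by character (same length = 5):
  Pos 0: 'q' vs 'n' !=
  Pos 1: 'u' vs 'u' =
  Pos 2: 'i' vs 'r' !=
  Pos 3: 't' vs 's' !=
  Pos 4: 'e' vs 'e' =
Hamming distance = 3


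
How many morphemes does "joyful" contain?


Word: "joyful"
Morphemes: joy | -ful
Each morpheme carries meaning
= 2 morphemes


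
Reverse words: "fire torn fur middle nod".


Original: "fire torn fur middle nod"
Words (1..n): fire | torn | fur | middle | nod
Reversed (n..1): nod | middle | fur | torn | fire
Result = "nod middle fur torn fire"


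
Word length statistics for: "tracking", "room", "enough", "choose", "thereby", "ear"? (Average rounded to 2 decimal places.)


Lengths: "tracking"=8, "room"=4, "enough"=6, "choose"=6, "thereby"=7, "ear"=3
Sum = 34, Count = 6
Average = 34/6 = 5.67
= avg=5.67, min=3, max=8


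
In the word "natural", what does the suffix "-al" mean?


Suffix: -al
As in: natural -> nature + -al, with a spelling change
Meaning = relating to


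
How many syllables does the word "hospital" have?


Word: "hospital"
Syllable breakdown: hos | pi | tal
Counting: 3 parts
= 3 syllables


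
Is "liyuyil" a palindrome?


Word: "liyuyil"
Reversed: "liyuyil"
Forward == Backward? liyuyil == liyuyil
Palindrome = Yes


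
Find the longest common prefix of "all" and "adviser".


Word 1: "all"
Word 2: "adviser"
Comparing from start:
  Pos 0: 'a' == 'a'
  Pos 1: 'l' != 'd' (stop)
LCP = "a" (length 1)


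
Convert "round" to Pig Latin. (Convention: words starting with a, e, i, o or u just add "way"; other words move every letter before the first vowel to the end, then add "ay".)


Word: "round"
Starts with consonant(s) → move to end, add 'ay'
Consonant cluster: "r"
Pig Latin = "oundray"


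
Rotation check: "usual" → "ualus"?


Word: "usual", Candidate: "ualus"
Method: check if candidate is substring of word+word
"usualusual" contains "ualus"? Yes
Is rotation = Yes


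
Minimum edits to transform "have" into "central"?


Word 1: "have" (length 4)
Word 2: "central" (length 7)
One optimal edit sequence (insert/delete/substitute each cost 1):
  1. insert 'c'  (+1)
  2. insert 'e'  (+1)
  3. insert 'n'  (+1)
  4. substitute 'h' -> 't'  (+1)
  5. substitute 'a' -> 'r'  (+1)
  6. substitute 'v' -> 'a'  (+1)
  7. substitute 'e' -> 'l'  (+1)
Total edit operations: 7
Edit distance = 7


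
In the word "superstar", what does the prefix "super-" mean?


Prefix: super-
As in: superstar -> super- + star
Meaning = above / beyond


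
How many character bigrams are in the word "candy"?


Word: "candy" (length 5)
Number of 2-grams = length - 2 + 1 = 5 - 2 + 1
= 4


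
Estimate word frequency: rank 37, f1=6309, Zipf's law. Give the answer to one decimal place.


Zipf's law: f(r) = f(1) / r
f(1) = 6309
f(37) = 6309 / 37
= 170.5 occurrences


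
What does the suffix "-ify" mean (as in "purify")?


Suffix: -ify
As in: purify -> pure + -ify, with a spelling change
Meaning = to make


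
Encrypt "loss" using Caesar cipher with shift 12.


Word: "loss"
Shift: 12
Each letter → (letter + shift) mod 26:
  'l' (11) + 12 = 23 → 'x'
  'o' (14) + 12 = 0 → 'a'
  's' (18) + 12 = 4 → 'e'
  's' (18) + 12 = 4 → 'e'
Result = "xaee"


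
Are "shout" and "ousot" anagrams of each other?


Word 1: "shout" → sorted: hostu
Word 2: "ousot" → sorted: oostu
Same letters? hostu != oostu
Anagram = No


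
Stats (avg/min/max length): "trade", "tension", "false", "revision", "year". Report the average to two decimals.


Lengths: "trade"=5, "tension"=7, "false"=5, "revision"=8, "year"=4
Sum = 29, Count = 5
Average = 29/5 = 5.80
= avg=5.80, min=4, max=8


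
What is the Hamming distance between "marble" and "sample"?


Comparing character by character (same length = 6):
  Pos 0: 'm' vs 's' !=
  Pos 1: 'a' vs 'a' =
  Pos 2: 'r' vs 'm' !=
  Pos 3: 'b' vs 'p' !=
  Pos 4: 'l' vs 'l' =
  Pos 5: 'e' vs 'e' =
Hamming distance = 3


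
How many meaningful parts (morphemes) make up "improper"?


Word: "improper"
Morphemes: im- + proper
Each morpheme carries meaning
= 2 morphemes


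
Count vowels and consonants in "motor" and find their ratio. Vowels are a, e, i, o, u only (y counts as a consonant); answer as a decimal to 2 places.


Word: "motor"
Vowels (a,e,i,o,u): 2
Consonants: 3
Ratio = 2/3
= 0.67


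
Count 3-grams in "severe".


Word: "severe" (length 6)
Number of 3-grams = length - 3 + 1 = 6 - 3 + 1
= 4


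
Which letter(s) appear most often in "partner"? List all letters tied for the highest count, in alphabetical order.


Word: "partner"
Letter counts:
  'a': 1
  'e': 1
  'n': 1
  'p': 1
  'r': 2
  't': 1
Maximum count = 2
Most frequent = 'r' (2 times each)


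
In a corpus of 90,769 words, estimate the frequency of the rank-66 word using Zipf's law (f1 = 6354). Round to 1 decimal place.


Zipf's law: f(r) = f(1) / r
f(1) = 6354
f(66) = 6354 / 66
= 96.3 occurrences


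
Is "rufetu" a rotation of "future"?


Word: "future", Candidate: "rufetu"
Method: check if candidate is substring of word+word
"futurefuture" contains "rufetu"? No
Is rotation = No


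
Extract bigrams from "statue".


Word: "statue" (length 6)
Number of bigrams = 6 - 2 + 1 = 5
  Position 0: "st"
  Position 1: "ta"
  Position 2: "at"
  Position 3: "tu"
  Position 4: "ue"
Bigrams = "st", "ta", "at", "tu", "ue"


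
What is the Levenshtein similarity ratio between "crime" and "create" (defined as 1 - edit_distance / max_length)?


Word 1: "crime" (length 5)
Word 2: "create" (length 6)
One optimal edit sequence:
  1. keep 'c'
  2. keep 'r'
  3. insert 'e'  (+1)
  4. substitute 'i' -> 'a'  (+1)
  5. substitute 'm' -> 't'  (+1)
  6. keep 'e'
Edit distance = 3
Max length = max(5, 6) = 6
Similarity = 1 - 3/6
= 0.5000


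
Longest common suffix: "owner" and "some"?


Word 1: "owner"
Word 2: "some"
Comparing from end:
  Pos -1: 'r' != 'e' (stop)
LCS = "" (length 0)


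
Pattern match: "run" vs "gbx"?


Pattern of "run": [0, 1, 2]
Pattern of "gbx": [0, 1, 2]
Patterns match
Same pattern = Yes


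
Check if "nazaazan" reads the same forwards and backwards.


Word: "nazaazan"
Reversed: "nazaazan"
Forward == Backward? nazaazan == nazaazan
Palindrome = Yes


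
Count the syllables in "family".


Word: "family"
Syllable breakdown: fam / i / ly
Counting: 3 parts
= 3 syllables


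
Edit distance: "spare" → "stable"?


Word 1: "spare" (length 5)
Word 2: "stable" (length 6)
One optimal edit sequence (insert/delete/substitute each cost 1):
  1. keep 's'
  2. substitute 'p' -> 't'  (+1)
  3. keep 'a'
  4. insert 'b'  (+1)
  5. substitute 'r' -> 'l'  (+1)
  6. keep 'e'
Total edit operations: 3
Edit distance = 3


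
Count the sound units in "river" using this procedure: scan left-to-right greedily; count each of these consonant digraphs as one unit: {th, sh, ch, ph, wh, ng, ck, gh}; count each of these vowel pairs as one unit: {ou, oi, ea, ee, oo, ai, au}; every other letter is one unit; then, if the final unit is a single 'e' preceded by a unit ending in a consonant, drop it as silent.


Word: "river" (5 letters)
Left-to-right scan:
  1. 'r' (letter)
  2. 'i' (letter)
  3. 'v' (letter)
  4. 'e' (letter)
  5. 'r' (letter)
Units from scan: 5
Sound units = 5 units


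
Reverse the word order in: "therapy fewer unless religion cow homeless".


Original: "therapy fewer unless religion cow homeless"
Words (1..n): therapy | fewer | unless | religion | cow | homeless
Reversed (n..1): homeless | cow | religion | unless | fewer | therapy
Result = "homeless cow religion unless fewer therapy"


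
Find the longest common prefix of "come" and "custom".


Word 1: "come"
Word 2: "custom"
Comparing from start:
  Pos 0: 'c' == 'c'
  Pos 1: 'o' != 'u' (stop)
LCP = "c" (length 1)


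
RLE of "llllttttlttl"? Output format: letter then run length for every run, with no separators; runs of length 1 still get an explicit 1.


String: "llllttttlttl"
Scanning for consecutive runs:
  'l' x 4
  't' x 4
  'l' x 1
  't' x 2
  'l' x 1
RLE = "l4t4l1t2l1"


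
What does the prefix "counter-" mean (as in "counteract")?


Prefix: counter-
Example: counteract (counter- + act)
Meaning = against / opposite


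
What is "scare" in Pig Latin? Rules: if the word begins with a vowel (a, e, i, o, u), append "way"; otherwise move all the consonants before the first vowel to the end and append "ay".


Word: "scare"
Starts with consonant(s) → move to end, add 'ay'
Consonant cluster: "sc"
Pig Latin = "arescay"


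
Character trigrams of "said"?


Word: "said" (length 4)
Number of trigrams = 4 - 3 + 1 = 2
  Position 0: "sai"
  Position 1: "aid"
Trigrams = "sai", "aid"


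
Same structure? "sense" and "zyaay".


Pattern of "sense": [0, 1, 2, 0, 1]
Pattern of "zyaay": [0, 1, 2, 2, 1]
Patterns do not match
Same pattern = No


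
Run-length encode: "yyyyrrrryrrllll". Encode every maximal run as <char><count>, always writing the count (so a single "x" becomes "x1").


String: "yyyyrrrryrrllll"
Scanning for consecutive runs:
  'y' x 4
  'r' x 4
  'y' x 1
  'r' x 2
  'l' x 4
RLE = "y4r4y1r2l4"


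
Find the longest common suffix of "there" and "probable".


Word 1: "there"
Word 2: "probable"
Comparing from end:
  Pos -1: 'e' == 'e'
  Pos -2: 'r' != 'l' (stop)
LCS = "e" (length 1)


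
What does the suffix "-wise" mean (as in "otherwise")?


Suffix: -wise
Example: otherwise (other + -wise)
Meaning = in the manner of


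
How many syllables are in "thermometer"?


Word: "thermometer"
Syllable breakdown: ther-mom-e-ter
Counting: 4 parts
= 4 syllables


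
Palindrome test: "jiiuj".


Word: "jiiuj"
Reversed: "juiij"
Forward == Backward? jiiuj != juiij
Palindrome = No


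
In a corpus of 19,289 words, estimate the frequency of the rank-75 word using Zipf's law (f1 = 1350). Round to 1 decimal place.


Zipf's law: f(r) = f(1) / r
f(1) = 1350
f(75) = 1350 / 75
= 18.0 occurrences


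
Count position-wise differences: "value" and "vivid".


Comparing character by character (same length = 5):
  Pos 0: 'v' vs 'v' =
  Pos 1: 'a' vs 'i' !=
  Pos 2: 'l' vs 'v' !=
  Pos 3: 'u' vs 'i' !=
  Pos 4: 'e' vs 'd' !=
Hamming distance = 4


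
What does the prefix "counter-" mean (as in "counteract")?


Prefix: counter-
As in: counteract -> counter- + act
Meaning = against / opposite


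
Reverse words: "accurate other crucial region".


Original: "accurate other crucial region"
Words (1..n): accurate | other | crucial | region
Reversed (n..1): region | crucial | other | accurate
Result = "region crucial other accurate"


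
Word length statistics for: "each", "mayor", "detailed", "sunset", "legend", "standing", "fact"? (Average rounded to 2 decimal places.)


Lengths: "each"=4, "mayor"=5, "detailed"=8, "sunset"=6, "legend"=6, "standing"=8, "fact"=4
Sum = 41, Count = 7
Average = 41/7 = 5.86
= avg=5.86, min=4, max=8


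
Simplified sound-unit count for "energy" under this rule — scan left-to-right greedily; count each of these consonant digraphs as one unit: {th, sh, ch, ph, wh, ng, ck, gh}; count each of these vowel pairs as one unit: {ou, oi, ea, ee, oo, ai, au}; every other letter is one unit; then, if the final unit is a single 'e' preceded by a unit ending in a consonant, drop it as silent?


Word: "energy" (6 letters)
Left-to-right scan:
  1. 'e' (letter)
  2. 'n' (letter)
  3. 'e' (letter)
  4. 'r' (letter)
  5. 'g' (letter)
  6. 'y' (letter)
Units from scan: 6
Sound units = 6 units


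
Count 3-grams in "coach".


Word: "coach" (length 5)
Number of 3-grams = length - 3 + 1 = 5 - 3 + 1
= 3


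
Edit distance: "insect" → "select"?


Word 1: "insect" (length 6)
Word 2: "select" (length 6)
One optimal edit sequence (insert/delete/substitute each cost 1):
  1. substitute 'i' -> 's'  (+1)
  2. substitute 'n' -> 'e'  (+1)
  3. substitute 's' -> 'l'  (+1)
  4. keep 'e'
  5. keep 'c'
  6. keep 't'
Total edit operations: 3
Edit distance = 3


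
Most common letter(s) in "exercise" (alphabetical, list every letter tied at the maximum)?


Word: "exercise"
Letter counts:
  'c': 1
  'e': 3
  'i': 1
  'r': 1
  's': 1
  'x': 1
Maximum count = 3
Most frequent = 'e' (3 times each)


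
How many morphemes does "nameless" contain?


Word: "nameless"
Morphemes: name + -less
Each morpheme carries meaning
= 2 morphemes


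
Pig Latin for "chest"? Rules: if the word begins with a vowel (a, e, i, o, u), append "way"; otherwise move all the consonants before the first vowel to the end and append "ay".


Word: "chest"
Starts with consonant(s) → move to end, add 'ay'
Consonant cluster: "ch"
Pig Latin = "estchay"


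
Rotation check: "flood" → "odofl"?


Word: "flood", Candidate: "odofl"
Method: check if candidate is substring of word+word
"floodflood" contains "odofl"? No
Is rotation = No


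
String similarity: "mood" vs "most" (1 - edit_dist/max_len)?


Word 1: "mood" (length 4)
Word 2: "most" (length 4)
One optimal edit sequence:
  1. keep 'm'
  2. keep 'o'
  3. substitute 'o' -> 's'  (+1)
  4. substitute 'd' -> 't'  (+1)
Edit distance = 2
Max length = max(4, 4) = 4
Similarity = 1 - 2/4
= 0.5000


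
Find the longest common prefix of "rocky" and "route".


Word 1: "rocky"
Word 2: "route"
Comparing from start:
  Pos 0: 'r' == 'r'
  Pos 1: 'o' == 'o'
  Pos 2: 'c' != 'u' (stop)
LCP = "ro" (length 2)


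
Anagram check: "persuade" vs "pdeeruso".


Word 1: "persuade" → sorted: adeeprsu
Word 2: "pdeeruso" → sorted: deeoprsu
Same letters? adeeprsu != deeoprsu
Anagram = No


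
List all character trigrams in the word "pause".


Word: "pause" (length 5)
Number of trigrams = 5 - 3 + 1 = 3
  Position 0: "pau"
  Position 1: "aus"
  Position 2: "use"
Trigrams = "pau", "aus", "use"


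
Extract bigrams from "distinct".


Word: "distinct" (length 8)
Number of bigrams = 8 - 2 + 1 = 7
  Position 0: "di"
  Position 1: "is"
  Position 2: "st"
  Position 3: "ti"
  Position 4: "in"
  Position 5: "nc"
  Position 6: "ct"
Bigrams = "di", "is", "st", "ti", "in", "nc", "ct"
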